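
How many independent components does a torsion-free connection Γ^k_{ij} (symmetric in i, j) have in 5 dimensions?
Γ^k_{ij} has n choices for the upper index and n(n+1)/2 independent symmetric lower index pairs.
Total = 5 × 5×6/2 = 5 × 15 = 75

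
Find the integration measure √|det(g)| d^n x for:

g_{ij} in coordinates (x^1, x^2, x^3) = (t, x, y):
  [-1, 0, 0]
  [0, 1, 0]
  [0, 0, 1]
det(g) = -1
√|det(g)| = 1
Volume element: dV = 1 dt dx dy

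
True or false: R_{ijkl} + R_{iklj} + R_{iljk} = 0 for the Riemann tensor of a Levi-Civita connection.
This is the first (algebraic) Bianchi identity.
True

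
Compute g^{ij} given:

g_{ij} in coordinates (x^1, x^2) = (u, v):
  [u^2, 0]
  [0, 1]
The metric is diagonal, so g^{ij} is diagonal with entries 1/g_{ii}: diag(1/(u^2), 1).
g^{ij}:
  [1/u^2, 0]
  [0, 1]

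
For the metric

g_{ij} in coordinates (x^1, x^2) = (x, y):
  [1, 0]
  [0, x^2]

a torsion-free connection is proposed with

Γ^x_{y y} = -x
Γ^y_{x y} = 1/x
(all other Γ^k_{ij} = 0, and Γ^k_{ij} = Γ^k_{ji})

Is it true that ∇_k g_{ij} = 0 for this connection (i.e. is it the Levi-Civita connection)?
Using ∇_k g_{ij} = ∂_k g_{ij} - Γ^m_{ki} g_{mj} - Γ^m_{kj} g_{im}:
e.g. ∇_x g_{yy} = (2*x) - (x) - (x) = 0
Every component ∇_k g_{ij} vanishes: the connection is metric compatible.
Yes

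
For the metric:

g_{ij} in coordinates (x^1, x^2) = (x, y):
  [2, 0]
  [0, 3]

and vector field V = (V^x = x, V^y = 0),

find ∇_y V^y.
All Christoffel symbols are zero.
∇_y V^y = ∂_y V^y + Γ^y_{y j} V^j
  = (0) + (0)(x) + (0)(0)
  = 0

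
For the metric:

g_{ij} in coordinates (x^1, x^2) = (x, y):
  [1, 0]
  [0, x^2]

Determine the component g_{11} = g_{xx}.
With x^1 = x, x^2 = y, g_{11} = g_{xx} is the row-1, column-1 entry of the matrix.
g_{11} = 1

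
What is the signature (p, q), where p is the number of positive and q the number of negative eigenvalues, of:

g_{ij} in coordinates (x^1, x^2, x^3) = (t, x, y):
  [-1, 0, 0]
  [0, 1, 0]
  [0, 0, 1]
The metric is diagonal, so its eigenvalues are the diagonal entries: -1, 1, 1 (at a generic point, where coordinate-dependent entries are positive).
2 positive, 1 negative.
(2, 1) - Lorentzian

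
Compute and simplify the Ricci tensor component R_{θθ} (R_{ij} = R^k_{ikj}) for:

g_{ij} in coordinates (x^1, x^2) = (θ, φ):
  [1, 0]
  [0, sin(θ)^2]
Non-zero Christoffel symbols (Γ^k_{ij} = Γ^k_{ji}):
Γ^θ_{φ φ} = -sin(2*θ)/2
Γ^φ_{θ φ} = 1/tan(θ)
R^θ_{θ θ θ} = 0 (a repeated index in an antisymmetric pair)
R^φ_{θ φ θ} = ∂_φ Γ^φ_{θ θ} - ∂_θ Γ^φ_{θ φ} + Γ^φ_{φ m} Γ^m_{θ θ} - Γ^φ_{θ m} Γ^m_{θ φ}
  = (0) - (-1/sin(θ)^2) + (0) - (1/tan(θ)^2) = 1
R_{θθ} = R^θ_{θ θ θ} + R^φ_{θ φ θ} = (0) + (1) = 1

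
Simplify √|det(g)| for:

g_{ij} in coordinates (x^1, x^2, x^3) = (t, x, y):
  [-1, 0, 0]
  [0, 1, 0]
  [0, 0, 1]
det(g) = -1
√|det(g)| = 1
Volume element: dV = 1 dt dx dy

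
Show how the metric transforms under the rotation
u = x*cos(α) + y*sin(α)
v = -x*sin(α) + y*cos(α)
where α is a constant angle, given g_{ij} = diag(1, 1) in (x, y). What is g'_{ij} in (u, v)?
Invert the transformation: x = u*cos(α) - v*sin(α), y = u*sin(α) + v*cos(α)
g'_{ij} = (∂x^k/∂x'^i)(∂x^l/∂x'^j) g_{kl}; with g_{kl} = δ_{kl} this is Σ_k (∂x^k/∂x'^i)(∂x^k/∂x'^j).
Jacobian: ∂x/∂u = cos(α), ∂x/∂v = -sin(α), ∂y/∂u = sin(α), ∂y/∂v = cos(α)
g'_{uu} = (cos(α))(cos(α)) + (sin(α))(sin(α)) = 1
g'_{uv} = (cos(α))(-sin(α)) + (sin(α))(cos(α)) = 0
g'_{vv} = (-sin(α))(-sin(α)) + (cos(α))(cos(α)) = 1
g'_{ij} = diag(1, 1)
The Euclidean metric is invariant under rotations.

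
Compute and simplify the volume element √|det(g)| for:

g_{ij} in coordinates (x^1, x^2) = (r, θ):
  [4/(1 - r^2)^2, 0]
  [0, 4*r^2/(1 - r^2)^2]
det(g) = 16*r^2/(1 - r^2)^4
√|det(g)| = 4*r/(r^2 - 1)^2
Volume element: dV = 4*r/(r^2 - 1)^2 dr dθ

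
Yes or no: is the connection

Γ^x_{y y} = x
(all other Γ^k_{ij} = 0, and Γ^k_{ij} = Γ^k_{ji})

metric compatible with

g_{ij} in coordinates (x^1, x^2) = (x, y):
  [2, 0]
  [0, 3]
Using ∇_k g_{ij} = ∂_k g_{ij} - Γ^m_{ki} g_{mj} - Γ^m_{kj} g_{im}:
∇_y g_{xy} = (0) - (0) - (2*x) = -2*x ≠ 0
So the connection is not metric compatible (it is not the Levi-Civita connection).
No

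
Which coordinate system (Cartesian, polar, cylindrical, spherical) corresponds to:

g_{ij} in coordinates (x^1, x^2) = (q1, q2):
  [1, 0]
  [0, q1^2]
The line element ds^2 = dq1^2 + q1^2 dq2^2 is dr^2 + r^2 dθ^2 with q1 = r, q2 = θ.
polar coordinates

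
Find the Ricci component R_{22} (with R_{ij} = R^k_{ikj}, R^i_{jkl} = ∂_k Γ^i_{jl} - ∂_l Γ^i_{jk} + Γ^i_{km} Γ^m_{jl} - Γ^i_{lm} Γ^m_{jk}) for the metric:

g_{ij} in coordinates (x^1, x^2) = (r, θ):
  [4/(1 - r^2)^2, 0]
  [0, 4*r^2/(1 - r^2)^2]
Non-zero Christoffel symbols (Γ^k_{ij} = Γ^k_{ji}):
Γ^r_{r r} = 2*r/(1 - r^2)
Γ^r_{θ θ} = (r^3 + r)/(r^2 - 1)
Γ^θ_{r θ} = (-r^2 - 1)/(r^3 - r)
R^r_{θ r θ} = ∂_r Γ^r_{θ θ} - ∂_θ Γ^r_{θ r} + Γ^r_{r m} Γ^m_{θ θ} - Γ^r_{θ m} Γ^m_{θ r}
  = ((r^4 - 4*r^2 - 1)/(r^2 - 1)^2) - (0) + (-2*r^2*(r^2 + 1)/(r^2 - 1)^2) - (-(r^2 + 1)^2/(r^2 - 1)^2) = -4*r^2/(r^2 - 1)^2
R^θ_{θ θ θ} = 0 (a repeated index in an antisymmetric pair)
R_{θθ} = R^r_{θ r θ} + R^θ_{θ θ θ} = (-4*r^2/(r^2 - 1)^2) + (0) = -4*r^2/(r^2 - 1)^2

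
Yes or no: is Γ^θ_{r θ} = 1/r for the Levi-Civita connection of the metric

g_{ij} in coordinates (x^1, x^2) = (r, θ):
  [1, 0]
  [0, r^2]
Γ^θ_{r θ} = (1/2) g^{θθ} (∂_r g_{θθ} + ∂_θ g_{θr} - ∂_θ g_{rθ}) = (1/2)(1/r^2)((2*r) + (0) - (0)) = 1/r
This equals the proposed value 1/r.
Yes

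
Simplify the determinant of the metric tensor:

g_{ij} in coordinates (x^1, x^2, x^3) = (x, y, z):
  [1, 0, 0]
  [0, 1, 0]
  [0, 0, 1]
Diagonal metric: det(g) = g_{11}·g_{22}·g_{33}
= (1)·(1)·(1)
det(g) = 1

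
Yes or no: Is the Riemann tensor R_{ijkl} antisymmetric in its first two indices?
R_{ijkl} = -R_{jikl} (follows from metric compatibility).
Yes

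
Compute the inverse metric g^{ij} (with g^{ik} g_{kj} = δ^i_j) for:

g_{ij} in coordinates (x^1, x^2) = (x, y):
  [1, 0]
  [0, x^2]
The metric is diagonal, so g^{ij} is diagonal with entries 1/g_{ii}: diag(1, 1/(x^2)).
g^{ij}:
  [1, 0]
  [0, 1/x^2]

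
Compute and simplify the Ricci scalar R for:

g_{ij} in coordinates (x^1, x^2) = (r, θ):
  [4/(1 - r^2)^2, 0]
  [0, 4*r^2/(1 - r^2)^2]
Non-zero Christoffel symbols (Γ^k_{ij} = Γ^k_{ji}):
Γ^r_{r r} = 2*r/(1 - r^2)
Γ^r_{θ θ} = (r^3 + r)/(r^2 - 1)
Γ^θ_{r θ} = (-r^2 - 1)/(r^3 - r)
Ricci tensor (R_{ij} = R^k_{ikj}): R_{rr} = -4/(r^2 - 1)^2, R_{rθ} = 0, R_{θθ} = -4*r^2/(r^2 - 1)^2
Inverse metric: g^{rr} = (1 - r^2)^2/4, g^{θθ} = (1 - r^2)^2/(4*r^2)
R = g^{ij} R_{ij} = ((1 - r^2)^2/4)(-4/(r^2 - 1)^2) + ((1 - r^2)^2/(4*r^2))(-4*r^2/(r^2 - 1)^2) = -2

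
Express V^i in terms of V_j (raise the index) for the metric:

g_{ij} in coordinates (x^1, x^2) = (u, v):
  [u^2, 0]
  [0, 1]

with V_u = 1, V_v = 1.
Inverse metric (diagonal): g^{uu} = 1/u^2, g^{vv} = 1
V^i = g^{ij} V_j:
V^u = (1/u^2)(1) + (0)(1) = 1/u^2
V^v = (0)(1) + (1)(1) = 1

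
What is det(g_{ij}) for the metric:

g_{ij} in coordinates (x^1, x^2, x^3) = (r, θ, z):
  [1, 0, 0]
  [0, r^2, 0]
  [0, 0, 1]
Diagonal metric: det(g) = g_{11}·g_{22}·g_{33}
= (1)·(r^2)·(1)
det(g) = r^2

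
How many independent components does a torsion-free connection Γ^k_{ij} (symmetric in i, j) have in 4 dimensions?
Γ^k_{ij} has n choices for the upper index and n(n+1)/2 independent symmetric lower index pairs.
Total = 4 × 4×5/2 = 4 × 10 = 40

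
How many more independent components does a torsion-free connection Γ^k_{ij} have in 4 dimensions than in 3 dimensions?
Independent components in n dimensions: n × n(n+1)/2 = n^2(n+1)/2.
4D: 4 × 10 = 40
3D: 3 × 6 = 18
Difference = 40 - 18 = 22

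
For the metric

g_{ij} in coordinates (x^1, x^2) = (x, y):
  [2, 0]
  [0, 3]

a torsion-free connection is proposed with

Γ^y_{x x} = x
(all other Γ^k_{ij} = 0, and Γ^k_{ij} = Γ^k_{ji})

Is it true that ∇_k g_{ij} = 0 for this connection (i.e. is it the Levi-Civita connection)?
Using ∇_k g_{ij} = ∂_k g_{ij} - Γ^m_{ki} g_{mj} - Γ^m_{kj} g_{im}:
∇_x g_{xy} = (0) - (3*x) - (0) = -3*x ≠ 0
So the connection is not metric compatible (it is not the Levi-Civita connection).
No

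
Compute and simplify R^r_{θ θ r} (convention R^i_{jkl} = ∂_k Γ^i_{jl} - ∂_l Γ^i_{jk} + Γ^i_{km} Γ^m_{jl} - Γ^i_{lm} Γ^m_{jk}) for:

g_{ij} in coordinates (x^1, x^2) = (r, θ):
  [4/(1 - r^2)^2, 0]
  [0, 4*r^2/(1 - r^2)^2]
Non-zero Christoffel symbols (Γ^k_{ij} = Γ^k_{ji}):
Γ^r_{r r} = 2*r/(1 - r^2)
Γ^r_{θ θ} = (r^3 + r)/(r^2 - 1)
Γ^θ_{r θ} = (-r^2 - 1)/(r^3 - r)
R^r_{θ θ r} = ∂_θ Γ^r_{θ r} - ∂_r Γ^r_{θ θ} + Γ^r_{θ m} Γ^m_{θ r} - Γ^r_{r m} Γ^m_{θ θ}
  = (0) - ((r^4 - 4*r^2 - 1)/(r^2 - 1)^2) + (-(r^2 + 1)^2/(r^2 - 1)^2) - (-2*r^2*(r^2 + 1)/(r^2 - 1)^2) = 4*r^2/(r^2 - 1)^2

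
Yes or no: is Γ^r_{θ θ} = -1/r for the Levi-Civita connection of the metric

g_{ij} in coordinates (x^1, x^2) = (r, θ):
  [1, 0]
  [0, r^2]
Γ^r_{θ θ} = (1/2) g^{rr} (∂_θ g_{rθ} + ∂_θ g_{rθ} - ∂_r g_{θθ}) = (1/2)(1)((0) + (0) - (2*r)) = -r
This differs from the proposed value -1/r.
No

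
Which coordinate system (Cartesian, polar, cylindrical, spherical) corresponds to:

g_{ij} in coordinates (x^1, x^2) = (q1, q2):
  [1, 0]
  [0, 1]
All components are constant and the metric is the identity, i.e. orthonormal rectilinear coordinates.
Cartesian (2D) coordinates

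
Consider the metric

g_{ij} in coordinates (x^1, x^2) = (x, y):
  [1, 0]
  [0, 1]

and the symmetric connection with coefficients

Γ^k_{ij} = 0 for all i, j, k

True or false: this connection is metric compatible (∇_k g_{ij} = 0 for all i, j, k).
Using ∇_k g_{ij} = ∂_k g_{ij} - Γ^m_{ki} g_{mj} - Γ^m_{kj} g_{im}:
e.g. ∇_y g_{yy} = (0) - (0) - (0) = 0
Every component ∇_k g_{ij} vanishes: the connection is metric compatible.
True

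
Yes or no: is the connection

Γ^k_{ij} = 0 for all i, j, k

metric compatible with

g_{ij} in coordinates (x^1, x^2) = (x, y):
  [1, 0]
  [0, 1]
Using ∇_k g_{ij} = ∂_k g_{ij} - Γ^m_{ki} g_{mj} - Γ^m_{kj} g_{im}:
e.g. ∇_x g_{xy} = (0) - (0) - (0) = 0
Every component ∇_k g_{ij} vanishes: the connection is metric compatible.
Yes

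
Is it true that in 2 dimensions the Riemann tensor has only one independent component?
The number of independent components is n^2(n^2-1)/12 = 4·3/12 = 1 for n = 2 (e.g. R_{1212}).
Yes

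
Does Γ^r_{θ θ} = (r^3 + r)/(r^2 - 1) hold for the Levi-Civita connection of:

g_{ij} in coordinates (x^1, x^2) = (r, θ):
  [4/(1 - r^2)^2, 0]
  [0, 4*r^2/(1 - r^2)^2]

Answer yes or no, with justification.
Γ^r_{θ θ} = (1/2) g^{rr} (∂_θ g_{rθ} + ∂_θ g_{rθ} - ∂_r g_{θθ}) = (1/2)((1 - r^2)^2/4)((0) + (0) - (-8*(r^3 + r)/(r^2 - 1)^3)) = (r^3 + r)/(r^2 - 1)
This equals the proposed value (r^3 + r)/(r^2 - 1).
Yes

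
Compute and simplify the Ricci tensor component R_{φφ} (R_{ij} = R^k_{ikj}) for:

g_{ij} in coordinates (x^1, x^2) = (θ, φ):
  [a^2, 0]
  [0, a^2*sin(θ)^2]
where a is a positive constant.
Non-zero Christoffel symbols (Γ^k_{ij} = Γ^k_{ji}):
Γ^θ_{φ φ} = -sin(2*θ)/2
Γ^φ_{θ φ} = 1/tan(θ)
R^θ_{φ θ φ} = ∂_θ Γ^θ_{φ φ} - ∂_φ Γ^θ_{φ θ} + Γ^θ_{θ m} Γ^m_{φ φ} - Γ^θ_{φ m} Γ^m_{φ θ}
  = (-cos(2*θ)) - (0) + (0) - (-cos(θ)^2) = sin(θ)^2
R^φ_{φ φ φ} = 0 (a repeated index in an antisymmetric pair)
R_{φφ} = R^θ_{φ θ φ} + R^φ_{φ φ φ} = (sin(θ)^2) + (0) = sin(θ)^2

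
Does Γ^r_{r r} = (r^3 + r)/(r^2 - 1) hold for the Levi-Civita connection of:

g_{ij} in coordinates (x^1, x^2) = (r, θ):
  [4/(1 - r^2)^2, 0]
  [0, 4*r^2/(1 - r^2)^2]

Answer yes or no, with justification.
Γ^r_{r r} = (1/2) g^{rr} (∂_r g_{rr} + ∂_r g_{rr} - ∂_r g_{rr}) = (1/2)((1 - r^2)^2/4)((16*r/(1 - r^2)^3) + (16*r/(1 - r^2)^3) - (16*r/(1 - r^2)^3)) = 2*r/(1 - r^2)
This differs from the proposed value (r^3 + r)/(r^2 - 1).
No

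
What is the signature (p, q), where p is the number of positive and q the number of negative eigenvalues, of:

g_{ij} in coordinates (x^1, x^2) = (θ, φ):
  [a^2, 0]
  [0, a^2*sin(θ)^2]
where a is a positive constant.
The metric is diagonal, so its eigenvalues are the diagonal entries: a^2, a^2*sin(θ)^2 (at a generic point, where coordinate-dependent entries are positive).
2 positive, 0 negative.
(2, 0) - Riemannian (positive definite)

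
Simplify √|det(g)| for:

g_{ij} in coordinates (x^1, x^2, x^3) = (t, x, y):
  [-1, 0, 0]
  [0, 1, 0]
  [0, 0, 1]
det(g) = -1
√|det(g)| = 1
Volume element: dV = 1 dt dx dy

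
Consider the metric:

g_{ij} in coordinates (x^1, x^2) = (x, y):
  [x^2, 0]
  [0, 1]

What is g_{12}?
With x^1 = x, x^2 = y, g_{12} = g_{xy} is the row-1, column-2 entry of the matrix.
g_{12} = 0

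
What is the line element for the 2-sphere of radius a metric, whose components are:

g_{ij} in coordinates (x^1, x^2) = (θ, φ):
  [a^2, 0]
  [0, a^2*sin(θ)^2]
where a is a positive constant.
ds^2 = g_{ij} dx^i dx^j; only the non-zero components contribute.
ds^2 = a^2 dθ^2 + a^2*sin(θ)^2 dφ^2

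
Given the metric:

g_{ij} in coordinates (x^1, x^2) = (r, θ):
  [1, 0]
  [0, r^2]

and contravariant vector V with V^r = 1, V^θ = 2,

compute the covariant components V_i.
V_i = g_{ij} V^j:
V_r = (1)(1) + (0)(2) = 1
V_θ = (0)(1) + (r^2)(2) = 2*r^2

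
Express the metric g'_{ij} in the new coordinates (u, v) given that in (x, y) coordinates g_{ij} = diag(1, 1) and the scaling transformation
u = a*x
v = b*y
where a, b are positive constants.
Invert the transformation: x = u/a, y = v/b
g'_{ij} = (∂x^k/∂x'^i)(∂x^l/∂x'^j) g_{kl}; with g_{kl} = δ_{kl} this is Σ_k (∂x^k/∂x'^i)(∂x^k/∂x'^j).
Jacobian: ∂x/∂u = 1/a, ∂x/∂v = 0, ∂y/∂u = 0, ∂y/∂v = 1/b
g'_{uu} = (1/a)(1/a) + (0)(0) = 1/a^2
g'_{uv} = (1/a)(0) + (0)(1/b) = 0
g'_{vv} = (0)(0) + (1/b)(1/b) = 1/b^2
g'_{ij} = diag(1/a^2, 1/b^2)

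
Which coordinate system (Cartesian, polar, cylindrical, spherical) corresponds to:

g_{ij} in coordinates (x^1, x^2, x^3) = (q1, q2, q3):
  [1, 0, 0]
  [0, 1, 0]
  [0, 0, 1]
All components are constant and the metric is the identity, i.e. orthonormal rectilinear coordinates.
Cartesian (3D) coordinates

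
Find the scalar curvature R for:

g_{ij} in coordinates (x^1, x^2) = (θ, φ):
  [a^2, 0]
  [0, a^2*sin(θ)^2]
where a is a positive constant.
Non-zero Christoffel symbols (Γ^k_{ij} = Γ^k_{ji}):
Γ^θ_{φ φ} = -sin(2*θ)/2
Γ^φ_{θ φ} = 1/tan(θ)
Ricci tensor (R_{ij} = R^k_{ikj}): R_{θθ} = 1, R_{θφ} = 0, R_{φφ} = sin(θ)^2
Inverse metric: g^{θθ} = 1/a^2, g^{φφ} = 1/(a^2*sin(θ)^2)
R = g^{ij} R_{ij} = (1/a^2)(1) + (1/(a^2*sin(θ)^2))(sin(θ)^2) = 2/a^2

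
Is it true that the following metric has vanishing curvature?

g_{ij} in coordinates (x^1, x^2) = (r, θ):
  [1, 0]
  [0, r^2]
Non-zero Christoffel symbols:
Γ^r_{θ θ} = -r
Γ^θ_{r θ} = 1/r
Ricci tensor: R_{rr} = 0, R_{rθ} = 0, R_{θθ} = 0
All R_{ij} vanish; in 2 dimensions the Riemann tensor is fully determined by the Ricci tensor, so R^i_{jkl} = 0: the metric is flat (curvilinear coordinates on flat space).
Yes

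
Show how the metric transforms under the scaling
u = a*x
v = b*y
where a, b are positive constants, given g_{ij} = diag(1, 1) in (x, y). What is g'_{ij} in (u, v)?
Invert the transformation: x = u/a, y = v/b
g'_{ij} = (∂x^k/∂x'^i)(∂x^l/∂x'^j) g_{kl}; with g_{kl} = δ_{kl} this is Σ_k (∂x^k/∂x'^i)(∂x^k/∂x'^j).
Jacobian: ∂x/∂u = 1/a, ∂x/∂v = 0, ∂y/∂u = 0, ∂y/∂v = 1/b
g'_{uu} = (1/a)(1/a) + (0)(0) = 1/a^2
g'_{uv} = (1/a)(0) + (0)(1/b) = 0
g'_{vv} = (0)(0) + (1/b)(1/b) = 1/b^2
g'_{ij} = diag(1/a^2, 1/b^2)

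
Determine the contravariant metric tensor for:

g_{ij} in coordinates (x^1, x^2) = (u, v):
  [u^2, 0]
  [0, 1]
The metric is diagonal, so g^{ij} is diagonal with entries 1/g_{ii}: diag(1/(u^2), 1).
g^{ij}:
  [1/u^2, 0]
  [0, 1]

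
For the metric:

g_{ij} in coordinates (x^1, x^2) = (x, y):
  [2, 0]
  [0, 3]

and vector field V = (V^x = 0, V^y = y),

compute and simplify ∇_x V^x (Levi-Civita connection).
All Christoffel symbols are zero.
∇_x V^x = ∂_x V^x + Γ^x_{x j} V^j
  = (0) + (0)(0) + (0)(y)
  = 0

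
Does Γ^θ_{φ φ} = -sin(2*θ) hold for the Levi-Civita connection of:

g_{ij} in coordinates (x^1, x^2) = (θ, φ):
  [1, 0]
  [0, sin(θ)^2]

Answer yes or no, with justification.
Γ^θ_{φ φ} = (1/2) g^{θθ} (∂_φ g_{θφ} + ∂_φ g_{θφ} - ∂_θ g_{φφ}) = (1/2)(1)((0) + (0) - (sin(2*θ))) = -sin(2*θ)/2
This differs from the proposed value -sin(2*θ).
No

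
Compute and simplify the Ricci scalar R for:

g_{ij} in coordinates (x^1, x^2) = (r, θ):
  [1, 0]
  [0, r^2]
Non-zero Christoffel symbols (Γ^k_{ij} = Γ^k_{ji}):
Γ^r_{θ θ} = -r
Γ^θ_{r θ} = 1/r
Ricci tensor (R_{ij} = R^k_{ikj}): R_{rr} = 0, R_{rθ} = 0, R_{θθ} = 0
Inverse metric: g^{rr} = 1, g^{θθ} = 1/r^2
R = g^{ij} R_{ij} = (1)(0) + (1/r^2)(0) = 0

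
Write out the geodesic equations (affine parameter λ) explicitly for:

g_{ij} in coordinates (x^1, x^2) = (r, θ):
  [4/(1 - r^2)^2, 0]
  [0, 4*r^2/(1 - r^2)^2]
Geodesic equation: d^2x^k/dλ^2 + Γ^k_{ij} (dx^i/dλ)(dx^j/dλ) = 0.
Non-zero Christoffel symbols:
Γ^r_{r r} = 2*r/(1 - r^2)
Γ^r_{θ θ} = (r^3 + r)/(r^2 - 1)
Γ^θ_{r θ} = (-r^2 - 1)/(r^3 - r)
Substituting (the symmetric pair Γ^k_{ij}, Γ^k_{ji} combines into a factor 2):
d^2r/dλ^2 + (2*r/(1 - r^2)) (dr/dλ)^2 + ((r^3 + r)/(r^2 - 1)) (dθ/dλ)^2 = 0
d^2θ/dλ^2 + ((-2*r^2 - 2)/(r^3 - r)) (dr/dλ)(dθ/dλ) = 0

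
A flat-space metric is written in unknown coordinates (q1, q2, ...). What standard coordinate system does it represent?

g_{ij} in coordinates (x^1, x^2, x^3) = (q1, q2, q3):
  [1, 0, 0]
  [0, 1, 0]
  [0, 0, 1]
All components are constant and the metric is the identity, i.e. orthonormal rectilinear coordinates.
Cartesian (3D) coordinates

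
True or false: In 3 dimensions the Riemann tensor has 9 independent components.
n^2(n^2-1)/12 = 9·8/12 = 6 independent components for n = 3.
False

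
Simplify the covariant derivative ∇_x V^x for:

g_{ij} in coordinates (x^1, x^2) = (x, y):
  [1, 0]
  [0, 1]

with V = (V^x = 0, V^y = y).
All Christoffel symbols are zero.
∇_x V^x = ∂_x V^x + Γ^x_{x j} V^j
  = (0) + (0)(0) + (0)(y)
  = 0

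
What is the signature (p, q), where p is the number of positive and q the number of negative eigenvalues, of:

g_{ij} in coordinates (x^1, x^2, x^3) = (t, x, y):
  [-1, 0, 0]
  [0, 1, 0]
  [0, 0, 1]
The metric is diagonal, so its eigenvalues are the diagonal entries: -1, 1, 1 (at a generic point, where coordinate-dependent entries are positive).
2 positive, 1 negative.
(2, 1) - Lorentzian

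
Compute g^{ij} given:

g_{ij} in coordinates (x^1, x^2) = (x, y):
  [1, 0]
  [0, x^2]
The metric is diagonal, so g^{ij} is diagonal with entries 1/g_{ii}: diag(1, 1/(x^2)).
g^{ij}:
  [1, 0]
  [0, 1/x^2]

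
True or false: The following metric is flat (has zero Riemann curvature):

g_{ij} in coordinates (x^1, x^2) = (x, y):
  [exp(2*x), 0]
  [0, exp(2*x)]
Non-zero Christoffel symbols:
Γ^x_{x x} = 1
Γ^x_{y y} = -1
Γ^y_{x y} = 1
Ricci tensor: R_{xx} = 0, R_{xy} = 0, R_{yy} = 0
All R_{ij} vanish; in 2 dimensions the Riemann tensor is fully determined by the Ricci tensor, so R^i_{jkl} = 0: the metric is flat (curvilinear coordinates on flat space).
True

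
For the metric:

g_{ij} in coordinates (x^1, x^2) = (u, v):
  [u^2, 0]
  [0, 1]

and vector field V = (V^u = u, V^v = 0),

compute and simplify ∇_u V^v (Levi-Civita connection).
Non-zero Christoffel symbols:
Γ^u_{u u} = 1/u
∇_u V^v = ∂_u V^v + Γ^v_{u j} V^j
  = (0) + (0)(u) + (0)(0)
  = 0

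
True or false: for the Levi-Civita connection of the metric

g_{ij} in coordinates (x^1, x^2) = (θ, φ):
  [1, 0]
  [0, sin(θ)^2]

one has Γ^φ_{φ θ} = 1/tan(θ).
Γ^φ_{φ θ} = (1/2) g^{φφ} (∂_φ g_{φθ} + ∂_θ g_{φφ} - ∂_φ g_{φθ}) = (1/2)(1/sin(θ)^2)((0) + (sin(2*θ)) - (0)) = 1/tan(θ)
This equals the proposed value 1/tan(θ).
True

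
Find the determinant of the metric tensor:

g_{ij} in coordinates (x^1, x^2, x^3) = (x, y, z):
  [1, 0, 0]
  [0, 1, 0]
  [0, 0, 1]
Diagonal metric: det(g) = g_{11}·g_{22}·g_{33}
= (1)·(1)·(1)
det(g) = 1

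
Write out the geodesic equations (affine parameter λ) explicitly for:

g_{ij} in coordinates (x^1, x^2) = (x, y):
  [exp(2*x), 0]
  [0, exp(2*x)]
Geodesic equation: d^2x^k/dλ^2 + Γ^k_{ij} (dx^i/dλ)(dx^j/dλ) = 0.
Non-zero Christoffel symbols:
Γ^x_{x x} = 1
Γ^x_{y y} = -1
Γ^y_{x y} = 1
Substituting (the symmetric pair Γ^k_{ij}, Γ^k_{ji} combines into a factor 2):
d^2x/dλ^2 + (dx/dλ)^2 - (dy/dλ)^2 = 0
d^2y/dλ^2 + 2 (dx/dλ)(dy/dλ) = 0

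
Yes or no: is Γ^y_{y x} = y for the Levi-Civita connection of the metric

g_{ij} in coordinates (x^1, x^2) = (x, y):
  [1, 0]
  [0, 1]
Γ^y_{y x} = (1/2) g^{yy} (∂_y g_{yx} + ∂_x g_{yy} - ∂_y g_{yx}) = (1/2)(1)((0) + (0) - (0)) = 0
This differs from the proposed value y.
No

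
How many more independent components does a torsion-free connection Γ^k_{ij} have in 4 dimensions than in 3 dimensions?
Independent components in n dimensions: n × n(n+1)/2 = n^2(n+1)/2.
4D: 4 × 10 = 40
3D: 3 × 6 = 18
Difference = 40 - 18 = 22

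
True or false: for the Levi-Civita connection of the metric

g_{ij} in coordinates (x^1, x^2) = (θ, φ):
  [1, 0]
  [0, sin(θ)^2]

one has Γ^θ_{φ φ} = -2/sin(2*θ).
Γ^θ_{φ φ} = (1/2) g^{θθ} (∂_φ g_{θφ} + ∂_φ g_{θφ} - ∂_θ g_{φφ}) = (1/2)(1)((0) + (0) - (sin(2*θ))) = -sin(2*θ)/2
This differs from the proposed value -2/sin(2*θ).
False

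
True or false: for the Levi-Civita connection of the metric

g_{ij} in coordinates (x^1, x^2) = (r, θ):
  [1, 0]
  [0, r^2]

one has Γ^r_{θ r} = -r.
Γ^r_{θ r} = (1/2) g^{rr} (∂_θ g_{rr} + ∂_r g_{rθ} - ∂_r g_{θr}) = (1/2)(1)((0) + (0) - (0)) = 0
This differs from the proposed value -r.
False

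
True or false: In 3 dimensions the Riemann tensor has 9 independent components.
n^2(n^2-1)/12 = 9·8/12 = 6 independent components for n = 3.
False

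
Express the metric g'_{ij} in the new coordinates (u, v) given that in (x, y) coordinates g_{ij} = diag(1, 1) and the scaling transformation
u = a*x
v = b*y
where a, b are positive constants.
Invert the transformation: x = u/a, y = v/b
g'_{ij} = (∂x^k/∂x'^i)(∂x^l/∂x'^j) g_{kl}; with g_{kl} = δ_{kl} this is Σ_k (∂x^k/∂x'^i)(∂x^k/∂x'^j).
Jacobian: ∂x/∂u = 1/a, ∂x/∂v = 0, ∂y/∂u = 0, ∂y/∂v = 1/b
g'_{uu} = (1/a)(1/a) + (0)(0) = 1/a^2
g'_{uv} = (1/a)(0) + (0)(1/b) = 0
g'_{vv} = (0)(0) + (1/b)(1/b) = 1/b^2
g'_{ij} = diag(1/a^2, 1/b^2)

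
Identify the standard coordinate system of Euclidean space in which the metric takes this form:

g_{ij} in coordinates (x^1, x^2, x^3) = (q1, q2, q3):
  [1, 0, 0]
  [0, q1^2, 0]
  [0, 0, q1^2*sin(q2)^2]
The line element ds^2 = dq1^2 + q1^2 dq2^2 + q1^2 sin(q2)^2 dq3^2 is dr^2 + r^2 dθ^2 + r^2 sin(θ)^2 dφ^2 with q1 = r, q2 = θ, q3 = φ.
spherical coordinates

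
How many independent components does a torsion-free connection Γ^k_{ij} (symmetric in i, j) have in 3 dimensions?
Γ^k_{ij} has n choices for the upper index and n(n+1)/2 independent symmetric lower index pairs.
Total = 3 × 3×4/2 = 3 × 6 = 18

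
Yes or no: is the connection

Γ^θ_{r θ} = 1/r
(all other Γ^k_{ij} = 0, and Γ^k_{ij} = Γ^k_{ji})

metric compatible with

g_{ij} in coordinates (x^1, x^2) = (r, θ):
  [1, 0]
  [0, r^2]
Using ∇_k g_{ij} = ∂_k g_{ij} - Γ^m_{ki} g_{mj} - Γ^m_{kj} g_{im}:
∇_θ g_{rθ} = (0) - (r) - (0) = -r ≠ 0
So the connection is not metric compatible (it is not the Levi-Civita connection).
No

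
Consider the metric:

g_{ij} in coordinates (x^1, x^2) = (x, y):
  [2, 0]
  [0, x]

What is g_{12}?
With x^1 = x, x^2 = y, g_{12} = g_{xy} is the row-1, column-2 entry of the matrix.
g_{12} = 0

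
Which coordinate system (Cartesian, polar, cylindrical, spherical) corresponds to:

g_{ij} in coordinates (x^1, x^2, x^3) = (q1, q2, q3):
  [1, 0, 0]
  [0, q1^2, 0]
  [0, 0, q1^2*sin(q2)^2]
The line element ds^2 = dq1^2 + q1^2 dq2^2 + q1^2 sin(q2)^2 dq3^2 is dr^2 + r^2 dθ^2 + r^2 sin(θ)^2 dφ^2 with q1 = r, q2 = θ, q3 = φ.
spherical coordinates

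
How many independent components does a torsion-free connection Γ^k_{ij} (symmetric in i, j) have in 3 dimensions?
Γ^k_{ij} has n choices for the upper index and n(n+1)/2 independent symmetric lower index pairs.
Total = 3 × 3×4/2 = 3 × 6 = 18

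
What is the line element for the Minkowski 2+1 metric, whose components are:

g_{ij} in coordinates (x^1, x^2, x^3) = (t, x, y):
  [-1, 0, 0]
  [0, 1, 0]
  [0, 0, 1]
ds^2 = g_{ij} dx^i dx^j; only the non-zero components contribute.
ds^2 = -dt^2 + dx^2 + dy^2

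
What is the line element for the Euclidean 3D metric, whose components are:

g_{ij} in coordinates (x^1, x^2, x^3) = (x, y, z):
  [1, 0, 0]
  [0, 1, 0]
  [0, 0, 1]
ds^2 = g_{ij} dx^i dx^j; only the non-zero components contribute.
ds^2 = dx^2 + dy^2 + dz^2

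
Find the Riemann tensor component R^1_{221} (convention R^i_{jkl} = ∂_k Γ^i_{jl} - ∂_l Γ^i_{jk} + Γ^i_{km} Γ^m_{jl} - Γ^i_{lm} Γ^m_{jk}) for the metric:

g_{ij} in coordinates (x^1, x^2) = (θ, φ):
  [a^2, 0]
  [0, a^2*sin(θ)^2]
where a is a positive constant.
Non-zero Christoffel symbols (Γ^k_{ij} = Γ^k_{ji}):
Γ^θ_{φ φ} = -sin(2*θ)/2
Γ^φ_{θ φ} = 1/tan(θ)
R^θ_{φ φ θ} = ∂_φ Γ^θ_{φ θ} - ∂_θ Γ^θ_{φ φ} + Γ^θ_{φ m} Γ^m_{φ θ} - Γ^θ_{θ m} Γ^m_{φ φ}
  = (0) - (-cos(2*θ)) + (-cos(θ)^2) - (0) = -sin(θ)^2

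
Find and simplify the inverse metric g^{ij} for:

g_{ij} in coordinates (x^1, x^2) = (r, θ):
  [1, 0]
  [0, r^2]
The metric is diagonal, so g^{ij} is diagonal with entries 1/g_{ii}: diag(1, 1/(r^2)).
g^{ij}:
  [1, 0]
  [0, 1/r^2]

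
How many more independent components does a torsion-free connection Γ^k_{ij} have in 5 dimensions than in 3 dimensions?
Independent components in n dimensions: n × n(n+1)/2 = n^2(n+1)/2.
5D: 5 × 15 = 75
3D: 3 × 6 = 18
Difference = 75 - 18 = 57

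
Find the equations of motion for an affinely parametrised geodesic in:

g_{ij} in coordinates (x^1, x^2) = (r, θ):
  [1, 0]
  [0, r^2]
Geodesic equation: d^2x^k/dλ^2 + Γ^k_{ij} (dx^i/dλ)(dx^j/dλ) = 0.
Non-zero Christoffel symbols:
Γ^r_{θ θ} = -r
Γ^θ_{r θ} = 1/r
Substituting (the symmetric pair Γ^k_{ij}, Γ^k_{ji} combines into a factor 2):
d^2r/dλ^2 - r (dθ/dλ)^2 = 0
d^2θ/dλ^2 + (2/r) (dr/dλ)(dθ/dλ) = 0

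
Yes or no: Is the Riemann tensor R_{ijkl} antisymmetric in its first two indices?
R_{ijkl} = -R_{jikl} (follows from metric compatibility).
Yes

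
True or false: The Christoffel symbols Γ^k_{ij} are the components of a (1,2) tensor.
Under a change of coordinates Γ picks up an inhomogeneous term ∂²x/∂x'∂x'; e.g. Γ = 0 in Cartesian coordinates but Γ^r_{θθ} = -r in polar coordinates on the same flat plane.
False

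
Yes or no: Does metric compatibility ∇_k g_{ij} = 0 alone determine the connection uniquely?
One also needs vanishing torsion; metric compatibility plus torsion-freeness singles out the Levi-Civita connection.
No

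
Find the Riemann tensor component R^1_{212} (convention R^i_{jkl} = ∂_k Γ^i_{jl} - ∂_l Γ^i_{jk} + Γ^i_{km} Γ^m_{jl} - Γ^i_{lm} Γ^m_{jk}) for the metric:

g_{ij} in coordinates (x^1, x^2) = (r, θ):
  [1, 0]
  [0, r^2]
Non-zero Christoffel symbols (Γ^k_{ij} = Γ^k_{ji}):
Γ^r_{θ θ} = -r
Γ^θ_{r θ} = 1/r
R^r_{θ r θ} = ∂_r Γ^r_{θ θ} - ∂_θ Γ^r_{θ r} + Γ^r_{r m} Γ^m_{θ θ} - Γ^r_{θ m} Γ^m_{θ r}
  = (-1) - (0) + (0) - (-1) = 0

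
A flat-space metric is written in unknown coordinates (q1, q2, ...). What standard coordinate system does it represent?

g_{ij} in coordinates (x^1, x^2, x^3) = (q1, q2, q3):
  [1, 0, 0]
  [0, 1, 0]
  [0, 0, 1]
All components are constant and the metric is the identity, i.e. orthonormal rectilinear coordinates.
Cartesian (3D) coordinates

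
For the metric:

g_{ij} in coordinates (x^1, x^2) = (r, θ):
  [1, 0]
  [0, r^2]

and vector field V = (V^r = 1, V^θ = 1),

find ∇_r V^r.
Non-zero Christoffel symbols:
Γ^r_{θ θ} = -r
Γ^θ_{r θ} = 1/r
∇_r V^r = ∂_r V^r + Γ^r_{r j} V^j
  = (0) + (0)(1) + (0)(1)
  = 0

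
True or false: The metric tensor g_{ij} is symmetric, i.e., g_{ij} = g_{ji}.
By definition the metric is a symmetric bilinear form, g_{ij} = g_{ji}.
True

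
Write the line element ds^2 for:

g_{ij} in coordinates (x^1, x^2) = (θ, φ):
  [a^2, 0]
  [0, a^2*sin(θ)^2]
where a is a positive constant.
ds^2 = g_{ij} dx^i dx^j; only the non-zero components contribute.
ds^2 = a^2 dθ^2 + a^2*sin(θ)^2 dφ^2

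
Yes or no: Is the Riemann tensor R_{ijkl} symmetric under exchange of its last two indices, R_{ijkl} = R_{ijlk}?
It is antisymmetric in the last pair: R_{ijkl} = -R_{ijlk}.
No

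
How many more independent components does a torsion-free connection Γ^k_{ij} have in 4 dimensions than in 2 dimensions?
Independent components in n dimensions: n × n(n+1)/2 = n^2(n+1)/2.
4D: 4 × 10 = 40
2D: 2 × 3 = 6
Difference = 40 - 6 = 34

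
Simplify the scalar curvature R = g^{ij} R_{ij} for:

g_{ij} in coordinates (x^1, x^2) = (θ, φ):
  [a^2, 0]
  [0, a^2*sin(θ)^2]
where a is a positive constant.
Non-zero Christoffel symbols (Γ^k_{ij} = Γ^k_{ji}):
Γ^θ_{φ φ} = -sin(2*θ)/2
Γ^φ_{θ φ} = 1/tan(θ)
Ricci tensor (R_{ij} = R^k_{ikj}): R_{θθ} = 1, R_{θφ} = 0, R_{φφ} = sin(θ)^2
Inverse metric: g^{θθ} = 1/a^2, g^{φφ} = 1/(a^2*sin(θ)^2)
R = g^{ij} R_{ij} = (1/a^2)(1) + (1/(a^2*sin(θ)^2))(sin(θ)^2) = 2/a^2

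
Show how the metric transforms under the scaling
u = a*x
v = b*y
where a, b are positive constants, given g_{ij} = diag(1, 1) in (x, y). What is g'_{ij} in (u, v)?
Invert the transformation: x = u/a, y = v/b
g'_{ij} = (∂x^k/∂x'^i)(∂x^l/∂x'^j) g_{kl}; with g_{kl} = δ_{kl} this is Σ_k (∂x^k/∂x'^i)(∂x^k/∂x'^j).
Jacobian: ∂x/∂u = 1/a, ∂x/∂v = 0, ∂y/∂u = 0, ∂y/∂v = 1/b
g'_{uu} = (1/a)(1/a) + (0)(0) = 1/a^2
g'_{uv} = (1/a)(0) + (0)(1/b) = 0
g'_{vv} = (0)(0) + (1/b)(1/b) = 1/b^2
g'_{ij} = diag(1/a^2, 1/b^2)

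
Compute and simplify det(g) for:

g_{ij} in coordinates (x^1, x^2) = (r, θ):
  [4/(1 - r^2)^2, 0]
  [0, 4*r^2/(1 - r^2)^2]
For a 2×2 metric: det(g) = g_{11}·g_{22} - g_{12}·g_{21}
= (4/(1 - r^2)^2)·(4*r^2/(1 - r^2)^2) - (0)·(0)
= 16*r^2/(1 - r^2)^4 - 0
det(g) = 16*r^2/(1 - r^2)^4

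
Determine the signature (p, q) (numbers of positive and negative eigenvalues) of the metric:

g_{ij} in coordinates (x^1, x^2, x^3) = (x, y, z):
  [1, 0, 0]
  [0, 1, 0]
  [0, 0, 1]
The metric is diagonal, so its eigenvalues are the diagonal entries: 1, 1, 1 (at a generic point, where coordinate-dependent entries are positive).
3 positive, 0 negative.
(3, 0) - Riemannian (positive definite)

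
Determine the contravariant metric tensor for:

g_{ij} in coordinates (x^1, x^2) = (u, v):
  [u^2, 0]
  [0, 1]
The metric is diagonal, so g^{ij} is diagonal with entries 1/g_{ii}: diag(1/(u^2), 1).
g^{ij}:
  [1/u^2, 0]
  [0, 1]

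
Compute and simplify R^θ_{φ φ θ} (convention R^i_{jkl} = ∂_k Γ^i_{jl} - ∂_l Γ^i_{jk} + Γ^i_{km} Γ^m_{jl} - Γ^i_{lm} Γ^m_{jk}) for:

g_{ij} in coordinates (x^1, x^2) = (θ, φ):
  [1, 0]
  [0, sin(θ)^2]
Non-zero Christoffel symbols (Γ^k_{ij} = Γ^k_{ji}):
Γ^θ_{φ φ} = -sin(2*θ)/2
Γ^φ_{θ φ} = 1/tan(θ)
R^θ_{φ φ θ} = ∂_φ Γ^θ_{φ θ} - ∂_θ Γ^θ_{φ φ} + Γ^θ_{φ m} Γ^m_{φ θ} - Γ^θ_{θ m} Γ^m_{φ φ}
  = (0) - (-cos(2*θ)) + (-cos(θ)^2) - (0) = -sin(θ)^2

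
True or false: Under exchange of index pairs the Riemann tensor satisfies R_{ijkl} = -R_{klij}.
The pair-exchange symmetry has a plus sign: R_{ijkl} = +R_{klij}.
False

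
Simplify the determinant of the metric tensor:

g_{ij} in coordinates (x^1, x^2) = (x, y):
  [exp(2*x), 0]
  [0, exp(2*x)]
For a 2×2 metric: det(g) = g_{11}·g_{22} - g_{12}·g_{21}
= (exp(2*x))·(exp(2*x)) - (0)·(0)
= exp(4*x) - 0
det(g) = exp(4*x)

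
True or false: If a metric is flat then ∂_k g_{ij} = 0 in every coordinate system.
Flatness means R^i_{jkl} = 0; the components can still vary, e.g. the flat plane in polar coordinates has g_{θθ} = r^2.
False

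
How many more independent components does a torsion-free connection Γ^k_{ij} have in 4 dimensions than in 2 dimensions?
Independent components in n dimensions: n × n(n+1)/2 = n^2(n+1)/2.
4D: 4 × 10 = 40
2D: 2 × 3 = 6
Difference = 40 - 6 = 34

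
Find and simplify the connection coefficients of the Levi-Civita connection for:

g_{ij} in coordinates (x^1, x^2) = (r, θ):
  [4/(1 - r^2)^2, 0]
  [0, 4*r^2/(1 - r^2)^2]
Using Γ^k_{ij} = (1/2) g^{km} (∂_i g_{mj} + ∂_j g_{mi} - ∂_m g_{ij}); the metric is diagonal, so only the m = k term contributes.
Non-zero symbols (using the symmetry Γ^k_{ij} = Γ^k_{ji}):
Γ^r_{r r} = (1/2) g^{rr} (∂_r g_{rr} + ∂_r g_{rr} - ∂_r g_{rr}) = (1/2)((1 - r^2)^2/4)((16*r/(1 - r^2)^3) + (16*r/(1 - r^2)^3) - (16*r/(1 - r^2)^3)) = 2*r/(1 - r^2)
Γ^r_{θ θ} = (1/2) g^{rr} (∂_θ g_{rθ} + ∂_θ g_{rθ} - ∂_r g_{θθ}) = (1/2)((1 - r^2)^2/4)((0) + (0) - (-8*(r^3 + r)/(r^2 - 1)^3)) = (r^3 + r)/(r^2 - 1)
Γ^θ_{r θ} = (1/2) g^{θθ} (∂_r g_{θθ} + ∂_θ g_{θr} - ∂_θ g_{rθ}) = (1/2)((1 - r^2)^2/(4*r^2))((-8*(r^3 + r)/(r^2 - 1)^3) + (0) - (0)) = (-r^2 - 1)/(r^3 - r)
All other Christoffel symbols are zero.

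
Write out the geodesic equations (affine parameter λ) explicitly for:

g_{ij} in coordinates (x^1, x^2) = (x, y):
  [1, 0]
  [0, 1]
Geodesic equation: d^2x^k/dλ^2 + Γ^k_{ij} (dx^i/dλ)(dx^j/dλ) = 0.
All Christoffel symbols vanish, so the geodesics are straight lines:
d^2x/dλ^2 = 0
d^2y/dλ^2 = 0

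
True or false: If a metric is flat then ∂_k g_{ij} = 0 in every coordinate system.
Flatness means R^i_{jkl} = 0; the components can still vary, e.g. the flat plane in polar coordinates has g_{θθ} = r^2.
False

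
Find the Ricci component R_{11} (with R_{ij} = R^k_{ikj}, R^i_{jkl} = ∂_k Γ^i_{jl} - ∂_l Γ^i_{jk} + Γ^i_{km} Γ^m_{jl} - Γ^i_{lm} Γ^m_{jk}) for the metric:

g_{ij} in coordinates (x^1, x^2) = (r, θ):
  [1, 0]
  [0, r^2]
Non-zero Christoffel symbols (Γ^k_{ij} = Γ^k_{ji}):
Γ^r_{θ θ} = -r
Γ^θ_{r θ} = 1/r
R^r_{r r r} = 0 (a repeated index in an antisymmetric pair)
R^θ_{r θ r} = ∂_θ Γ^θ_{r r} - ∂_r Γ^θ_{r θ} + Γ^θ_{θ m} Γ^m_{r r} - Γ^θ_{r m} Γ^m_{r θ}
  = (0) - (-1/r^2) + (0) - (1/r^2) = 0
R_{rr} = R^r_{r r r} + R^θ_{r θ r} = (0) + (0) = 0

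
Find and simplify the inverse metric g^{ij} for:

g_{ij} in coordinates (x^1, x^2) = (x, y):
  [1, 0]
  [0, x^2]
The metric is diagonal, so g^{ij} is diagonal with entries 1/g_{ii}: diag(1, 1/(x^2)).
g^{ij}:
  [1, 0]
  [0, 1/x^2]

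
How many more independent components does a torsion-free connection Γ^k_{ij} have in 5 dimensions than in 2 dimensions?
Independent components in n dimensions: n × n(n+1)/2 = n^2(n+1)/2.
5D: 5 × 15 = 75
2D: 2 × 3 = 6
Difference = 75 - 6 = 69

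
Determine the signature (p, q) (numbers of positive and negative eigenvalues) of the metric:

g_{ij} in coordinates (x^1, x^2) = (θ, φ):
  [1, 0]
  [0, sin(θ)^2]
The metric is diagonal, so its eigenvalues are the diagonal entries: 1, sin(θ)^2 (at a generic point, where coordinate-dependent entries are positive).
2 positive, 0 negative.
(2, 0) - Riemannian (positive definite)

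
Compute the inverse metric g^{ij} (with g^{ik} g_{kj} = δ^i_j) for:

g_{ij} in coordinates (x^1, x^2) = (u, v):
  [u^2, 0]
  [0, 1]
The metric is diagonal, so g^{ij} is diagonal with entries 1/g_{ii}: diag(1/(u^2), 1).
g^{ij}:
  [1/u^2, 0]
  [0, 1]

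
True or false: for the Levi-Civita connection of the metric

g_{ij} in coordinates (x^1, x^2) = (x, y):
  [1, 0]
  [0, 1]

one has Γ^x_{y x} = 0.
Γ^x_{y x} = (1/2) g^{xx} (∂_y g_{xx} + ∂_x g_{xy} - ∂_x g_{yx}) = (1/2)(1)((0) + (0) - (0)) = 0
This equals the proposed value 0.
True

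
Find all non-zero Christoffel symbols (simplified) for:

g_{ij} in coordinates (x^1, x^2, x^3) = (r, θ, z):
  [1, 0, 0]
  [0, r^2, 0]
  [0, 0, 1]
Using Γ^k_{ij} = (1/2) g^{km} (∂_i g_{mj} + ∂_j g_{mi} - ∂_m g_{ij}); the metric is diagonal, so only the m = k term contributes.
Non-zero symbols (using the symmetry Γ^k_{ij} = Γ^k_{ji}):
Γ^r_{θ θ} = (1/2) g^{rr} (∂_θ g_{rθ} + ∂_θ g_{rθ} - ∂_r g_{θθ}) = (1/2)(1)((0) + (0) - (2*r)) = -r
Γ^θ_{r θ} = (1/2) g^{θθ} (∂_r g_{θθ} + ∂_θ g_{θr} - ∂_θ g_{rθ}) = (1/2)(1/r^2)((2*r) + (0) - (0)) = 1/r
All other Christoffel symbols are zero.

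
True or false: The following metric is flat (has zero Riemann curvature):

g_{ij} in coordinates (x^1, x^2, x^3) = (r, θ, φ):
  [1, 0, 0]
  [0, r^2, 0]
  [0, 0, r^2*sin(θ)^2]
Non-zero Christoffel symbols:
Γ^r_{θ θ} = -r
Γ^r_{φ φ} = -r*sin(θ)^2
Γ^θ_{r θ} = 1/r
Γ^θ_{φ φ} = -sin(2*θ)/2
Γ^φ_{r φ} = 1/r
Γ^φ_{θ φ} = 1/tan(θ)
Ricci tensor: R_{rr} = 0, R_{rθ} = 0, R_{rφ} = 0, R_{θθ} = 0, R_{θφ} = 0, R_{φφ} = 0
All R_{ij} vanish; in 3 dimensions the Riemann tensor is fully determined by the Ricci tensor, so R^i_{jkl} = 0: the metric is flat (curvilinear coordinates on flat space).
True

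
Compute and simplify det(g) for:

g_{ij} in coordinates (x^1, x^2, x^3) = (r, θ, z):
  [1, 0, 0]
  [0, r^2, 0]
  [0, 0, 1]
Diagonal metric: det(g) = g_{11}·g_{22}·g_{33}
= (1)·(r^2)·(1)
det(g) = r^2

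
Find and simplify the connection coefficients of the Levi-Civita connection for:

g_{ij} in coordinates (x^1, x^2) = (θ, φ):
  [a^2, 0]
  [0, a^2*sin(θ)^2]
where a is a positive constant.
Using Γ^k_{ij} = (1/2) g^{km} (∂_i g_{mj} + ∂_j g_{mi} - ∂_m g_{ij}); the metric is diagonal, so only the m = k term contributes.
Non-zero symbols (using the symmetry Γ^k_{ij} = Γ^k_{ji}):
Γ^θ_{φ φ} = (1/2) g^{θθ} (∂_φ g_{θφ} + ∂_φ g_{θφ} - ∂_θ g_{φφ}) = (1/2)(1/a^2)((0) + (0) - (a^2*sin(2*θ))) = -sin(2*θ)/2
Γ^φ_{θ φ} = (1/2) g^{φφ} (∂_θ g_{φφ} + ∂_φ g_{φθ} - ∂_φ g_{θφ}) = (1/2)(1/(a^2*sin(θ)^2))((a^2*sin(2*θ)) + (0) - (0)) = 1/tan(θ)
All other Christoffel symbols are zero.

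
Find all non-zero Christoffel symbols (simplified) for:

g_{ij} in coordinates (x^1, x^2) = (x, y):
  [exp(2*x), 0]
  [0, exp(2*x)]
Using Γ^k_{ij} = (1/2) g^{km} (∂_i g_{mj} + ∂_j g_{mi} - ∂_m g_{ij}); the metric is diagonal, so only the m = k term contributes.
Non-zero symbols (using the symmetry Γ^k_{ij} = Γ^k_{ji}):
Γ^x_{x x} = (1/2) g^{xx} (∂_x g_{xx} + ∂_x g_{xx} - ∂_x g_{xx}) = (1/2)(exp(-2*x))((2*exp(2*x)) + (2*exp(2*x)) - (2*exp(2*x))) = 1
Γ^x_{y y} = (1/2) g^{xx} (∂_y g_{xy} + ∂_y g_{xy} - ∂_x g_{yy}) = (1/2)(exp(-2*x))((0) + (0) - (2*exp(2*x))) = -1
Γ^y_{x y} = (1/2) g^{yy} (∂_x g_{yy} + ∂_y g_{yx} - ∂_y g_{xy}) = (1/2)(exp(-2*x))((2*exp(2*x)) + (0) - (0)) = 1
All other Christoffel symbols are zero.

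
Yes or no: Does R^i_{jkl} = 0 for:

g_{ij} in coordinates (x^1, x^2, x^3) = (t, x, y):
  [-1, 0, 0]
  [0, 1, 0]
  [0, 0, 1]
All metric components are constant, so every Christoffel symbol vanishes and R^i_{jkl} = 0.
Yes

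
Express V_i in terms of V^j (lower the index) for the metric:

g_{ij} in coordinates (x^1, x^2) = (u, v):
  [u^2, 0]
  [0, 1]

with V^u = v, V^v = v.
V_i = g_{ij} V^j:
V_u = (u^2)(v) + (0)(v) = u^2*v
V_v = (0)(v) + (1)(v) = v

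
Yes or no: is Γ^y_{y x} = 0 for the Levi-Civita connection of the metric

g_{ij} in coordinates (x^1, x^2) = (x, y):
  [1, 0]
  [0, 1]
Γ^y_{y x} = (1/2) g^{yy} (∂_y g_{yx} + ∂_x g_{yy} - ∂_y g_{yx}) = (1/2)(1)((0) + (0) - (0)) = 0
This equals the proposed value 0.
Yes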